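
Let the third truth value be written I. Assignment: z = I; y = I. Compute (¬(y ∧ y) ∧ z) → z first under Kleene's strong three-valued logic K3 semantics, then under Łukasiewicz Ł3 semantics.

In Kleene's strong three-valued logic K3: y ∧ y = I ∧ I = I
¬(y ∧ y) = ¬I = I
¬(y ∧ y) ∧ z = I ∧ I = I
(¬(y ∧ y) ∧ z) → z = I → I = I  [¬I ∨ I]
In Łukasiewicz Ł3: y ∧ y = I ∧ I = I
¬(y ∧ y) = ¬I = I
¬(y ∧ y) ∧ z = I ∧ I = I
(¬(y ∧ y) ∧ z) → z = I → I = T
They differ because Kleene's strong three-valued logic K3 and Łukasiewicz Ł3 treat I differently under implication.

I; T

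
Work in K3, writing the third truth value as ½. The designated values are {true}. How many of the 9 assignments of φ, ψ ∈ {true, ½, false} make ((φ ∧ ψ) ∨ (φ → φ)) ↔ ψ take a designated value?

2

Designated under: (φ=true, ψ=true); (φ=false, ψ=true).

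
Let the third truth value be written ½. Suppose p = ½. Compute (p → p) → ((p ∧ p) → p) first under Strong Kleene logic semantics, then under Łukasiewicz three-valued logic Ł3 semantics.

In Strong Kleene logic: p → p = ½ → ½ = ½
p ∧ p = ½ ∧ ½ = ½
(p ∧ p) → p = ½ → ½ = ½
(p → p) → ((p ∧ p) → p) = ½ → ½ = ½
In Łukasiewicz three-valued logic Ł3: p → p = ½ → ½ = T  [min(1, 1−½+½)]
p ∧ p = ½ ∧ ½ = ½
(p ∧ p) → p = ½ → ½ = T
(p → p) → ((p ∧ p) → p) = T → T = T
They differ because Strong Kleene logic and Łukasiewicz three-valued logic Ł3 treat ½ differently under implication.

½; T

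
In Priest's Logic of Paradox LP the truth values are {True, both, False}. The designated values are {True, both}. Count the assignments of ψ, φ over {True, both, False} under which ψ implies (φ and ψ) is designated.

8

Of the 9 assignments, 8 give a value in {True, both}.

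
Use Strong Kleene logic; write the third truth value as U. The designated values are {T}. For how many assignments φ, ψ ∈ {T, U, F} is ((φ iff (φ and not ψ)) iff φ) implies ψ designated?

5

Of the 9 assignments, 5 give a value in {T}.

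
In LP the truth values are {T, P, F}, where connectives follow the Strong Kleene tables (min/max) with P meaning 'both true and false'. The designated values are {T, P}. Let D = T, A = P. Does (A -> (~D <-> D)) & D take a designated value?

~D = ~T = F
~D <-> D = F <-> T = F
A -> (~D <-> D) = P -> F = P  [~P | F]
(A -> (~D <-> D)) & D = P & T = P
P ∈ {T, P}.

Yes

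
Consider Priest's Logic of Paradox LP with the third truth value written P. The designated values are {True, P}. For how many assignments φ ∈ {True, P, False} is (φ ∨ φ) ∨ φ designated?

2

φ=True: True ✓
φ=P: P ✓
φ=False: False ·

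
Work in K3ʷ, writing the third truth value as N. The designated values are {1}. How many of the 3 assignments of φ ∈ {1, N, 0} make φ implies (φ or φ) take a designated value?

2

φ=1: 1 ✓
φ=N: N ·
φ=0: 1 ✓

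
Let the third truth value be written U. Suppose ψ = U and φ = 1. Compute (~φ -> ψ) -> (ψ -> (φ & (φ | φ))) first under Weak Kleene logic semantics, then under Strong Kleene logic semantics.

In Weak Kleene logic: ~φ = ~1 = 0
~φ -> ψ = 0 -> U = U  [any arg is the third value ⇒ result is the third value]
φ | φ = 1 | 1 = 1
φ & (φ | φ) = 1 & 1 = 1
ψ -> (φ & (φ | φ)) = U -> 1 = U
(~φ -> ψ) -> (ψ -> (φ & (φ | φ))) = U -> U = U
In Strong Kleene logic: ~φ = ~1 = 0
~φ -> ψ = 0 -> U = 1  [~0 | U]
φ | φ = 1 | 1 = 1
φ & (φ | φ) = 1 & 1 = 1
ψ -> (φ & (φ | φ)) = U -> 1 = 1
(~φ -> ψ) -> (ψ -> (φ & (φ | φ))) = 1 -> 1 = 1
They differ because Weak Kleene logic and Strong Kleene logic treat U differently under the binary connectives.

U; 1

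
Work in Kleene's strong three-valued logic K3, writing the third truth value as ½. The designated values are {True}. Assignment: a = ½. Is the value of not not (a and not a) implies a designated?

No

not a = not ½ = ½
a and not a = ½ and ½ = ½
not (a and not a) = not ½ = ½
not not (a and not a) = not ½ = ½
not not (a and not a) implies a = ½ implies ½ = ½  [not ½ or ½]
½ ∉ {True}.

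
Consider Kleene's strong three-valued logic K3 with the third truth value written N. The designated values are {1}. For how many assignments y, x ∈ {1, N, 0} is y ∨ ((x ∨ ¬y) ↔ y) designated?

Designated under: (y=1, x=1); (y=1, x=N); (y=1, x=0).

3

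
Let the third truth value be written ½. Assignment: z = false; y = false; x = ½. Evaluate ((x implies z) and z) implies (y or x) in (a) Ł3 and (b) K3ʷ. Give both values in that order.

In Ł3: x implies z = ½ implies false = ½  [min(1, 1−½+0)]
(x implies z) and z = ½ and false = false
y or x = false or ½ = ½
((x implies z) and z) implies (y or x) = false implies ½ = true
In K3ʷ: x implies z = ½ implies false = ½  [any arg is the third value ⇒ result is the third value]
(x implies z) and z = ½ and false = ½
y or x = false or ½ = ½
((x implies z) and z) implies (y or x) = ½ implies ½ = ½
They differ because Ł3 and K3ʷ treat ½ differently under the binary connectives.

true; ½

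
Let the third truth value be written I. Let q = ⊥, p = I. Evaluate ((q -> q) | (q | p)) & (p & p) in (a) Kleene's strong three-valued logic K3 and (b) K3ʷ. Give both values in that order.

In Kleene's strong three-valued logic K3: q -> q = ⊥ -> ⊥ = ⊤
q | p = ⊥ | I = I
(q -> q) | (q | p) = ⊤ | I = ⊤
p & p = I & I = I
((q -> q) | (q | p)) & (p & p) = ⊤ & I = I
In K3ʷ: q -> q = ⊥ -> ⊥ = ⊤
q | p = ⊥ | I = I
(q -> q) | (q | p) = ⊤ | I = I
p & p = I & I = I
((q -> q) | (q | p)) & (p & p) = I & I = I

I; I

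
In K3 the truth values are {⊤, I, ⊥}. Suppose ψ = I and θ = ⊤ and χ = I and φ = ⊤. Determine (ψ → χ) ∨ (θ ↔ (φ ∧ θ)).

ψ → χ = I → I = I  [¬I ∨ I]
φ ∧ θ = ⊤ ∧ ⊤ = ⊤
θ ↔ (φ ∧ θ) = ⊤ ↔ ⊤ = ⊤
(ψ → χ) ∨ (θ ↔ (φ ∧ θ)) = I ∨ ⊤ = ⊤

⊤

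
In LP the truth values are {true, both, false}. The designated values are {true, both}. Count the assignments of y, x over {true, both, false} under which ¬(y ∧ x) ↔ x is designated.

5

Of the 9 assignments, 5 give a value in {true, both}.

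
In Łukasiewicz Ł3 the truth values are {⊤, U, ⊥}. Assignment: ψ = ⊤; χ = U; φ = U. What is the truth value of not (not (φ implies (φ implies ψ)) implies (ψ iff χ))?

⊥

φ implies ψ = U implies ⊤ = ⊤
φ implies (φ implies ψ) = U implies ⊤ = ⊤
not (φ implies (φ implies ψ)) = not ⊤ = ⊥
ψ iff χ = ⊤ iff U = U
not (φ implies (φ implies ψ)) implies (ψ iff χ) = ⊥ implies U = ⊤
not (not (φ implies (φ implies ψ)) implies (ψ iff χ)) = not ⊤ = ⊥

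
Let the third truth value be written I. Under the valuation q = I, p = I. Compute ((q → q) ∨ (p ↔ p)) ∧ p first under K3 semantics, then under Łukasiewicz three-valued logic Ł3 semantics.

I; I

In K3: q → q = I → I = I  [¬I ∨ I]
p ↔ p = I ↔ I = I
(q → q) ∨ (p ↔ p) = I ∨ I = I
((q → q) ∨ (p ↔ p)) ∧ p = I ∧ I = I
In Łukasiewicz three-valued logic Ł3: q → q = I → I = T  [min(1, 1−½+½)]
p ↔ p = I ↔ I = T
(q → q) ∨ (p ↔ p) = T ∨ T = T
((q → q) ∨ (p ↔ p)) ∧ p = T ∧ I = I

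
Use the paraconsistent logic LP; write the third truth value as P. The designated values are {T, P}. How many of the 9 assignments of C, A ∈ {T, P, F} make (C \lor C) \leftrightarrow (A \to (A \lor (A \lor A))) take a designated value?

7

Of the 9 assignments, 7 give a value in {T, P}.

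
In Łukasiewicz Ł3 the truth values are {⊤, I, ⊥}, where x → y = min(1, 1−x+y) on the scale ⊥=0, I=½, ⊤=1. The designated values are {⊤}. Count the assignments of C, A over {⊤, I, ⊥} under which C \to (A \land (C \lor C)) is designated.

6

Of the 9 assignments, 6 give a value in {⊤}.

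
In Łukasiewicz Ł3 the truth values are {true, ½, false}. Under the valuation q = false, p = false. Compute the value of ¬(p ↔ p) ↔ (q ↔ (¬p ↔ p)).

p ↔ p = false ↔ false = true
¬(p ↔ p) = ¬true = false
¬p = ¬false = true
¬p ↔ p = true ↔ false = false
q ↔ (¬p ↔ p) = false ↔ false = true
¬(p ↔ p) ↔ (q ↔ (¬p ↔ p)) = false ↔ true = false

false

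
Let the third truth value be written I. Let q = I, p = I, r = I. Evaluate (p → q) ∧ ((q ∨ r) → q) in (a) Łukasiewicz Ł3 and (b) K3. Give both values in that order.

T; I

In Łukasiewicz Ł3: p → q = I → I = T  [min(1, 1−½+½)]
q ∨ r = I ∨ I = I
(q ∨ r) → q = I → I = T
(p → q) ∧ ((q ∨ r) → q) = T ∧ T = T
In K3: p → q = I → I = I  [¬I ∨ I]
q ∨ r = I ∨ I = I
(q ∨ r) → q = I → I = I
(p → q) ∧ ((q ∨ r) → q) = I ∧ I = I
They differ because Łukasiewicz Ł3 and K3 treat I differently under implication.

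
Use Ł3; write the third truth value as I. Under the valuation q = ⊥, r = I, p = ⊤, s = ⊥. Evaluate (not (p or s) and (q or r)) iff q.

p or s = ⊤ or ⊥ = ⊤
not (p or s) = not ⊤ = ⊥
q or r = ⊥ or I = I
not (p or s) and (q or r) = ⊥ and I = ⊥
(not (p or s) and (q or r)) iff q = ⊥ iff ⊥ = ⊤

⊤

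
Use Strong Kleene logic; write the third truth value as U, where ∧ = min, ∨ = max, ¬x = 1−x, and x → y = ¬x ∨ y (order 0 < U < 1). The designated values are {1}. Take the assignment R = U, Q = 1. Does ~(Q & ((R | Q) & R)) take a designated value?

R | Q = U | 1 = 1
(R | Q) & R = 1 & U = U
Q & ((R | Q) & R) = 1 & U = U
~(Q & ((R | Q) & R)) = ~U = U
U ∉ {1}.

No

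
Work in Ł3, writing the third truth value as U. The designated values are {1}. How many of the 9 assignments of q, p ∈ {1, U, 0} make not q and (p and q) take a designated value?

Of the 9 assignments, 0 give a value in {1}.

0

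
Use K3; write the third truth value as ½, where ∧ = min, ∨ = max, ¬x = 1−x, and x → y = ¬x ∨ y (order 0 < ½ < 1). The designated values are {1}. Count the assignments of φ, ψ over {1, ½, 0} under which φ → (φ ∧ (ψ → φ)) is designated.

Of the 9 assignments, 6 give a value in {1}.

6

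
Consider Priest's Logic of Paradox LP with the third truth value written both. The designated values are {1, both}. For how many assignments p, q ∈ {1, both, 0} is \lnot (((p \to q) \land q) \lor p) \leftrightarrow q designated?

5

Of the 9 assignments, 5 give a value in {1, both}.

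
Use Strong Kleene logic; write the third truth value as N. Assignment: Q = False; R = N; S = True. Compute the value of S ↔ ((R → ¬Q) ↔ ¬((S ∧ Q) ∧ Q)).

True

¬Q = ¬False = True
R → ¬Q = N → True = True  [¬N ∨ True]
S ∧ Q = True ∧ False = False
(S ∧ Q) ∧ Q = False ∧ False = False
¬((S ∧ Q) ∧ Q) = ¬False = True
(R → ¬Q) ↔ ¬((S ∧ Q) ∧ Q) = True ↔ True = True
S ↔ ((R → ¬Q) ↔ ¬((S ∧ Q) ∧ Q)) = True ↔ True = True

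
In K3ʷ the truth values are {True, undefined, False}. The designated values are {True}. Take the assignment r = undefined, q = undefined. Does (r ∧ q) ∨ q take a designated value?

No

r ∧ q = undefined ∧ undefined = undefined
(r ∧ q) ∨ q = undefined ∨ undefined = undefined
undefined ∉ {True}.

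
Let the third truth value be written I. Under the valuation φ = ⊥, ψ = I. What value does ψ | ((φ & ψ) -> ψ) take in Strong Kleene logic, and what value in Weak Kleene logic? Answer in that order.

In Strong Kleene logic: φ & ψ = ⊥ & I = ⊥
(φ & ψ) -> ψ = ⊥ -> I = ⊤  [~⊥ | I]
ψ | ((φ & ψ) -> ψ) = I | ⊤ = ⊤
In Weak Kleene logic: φ & ψ = ⊥ & I = I
(φ & ψ) -> ψ = I -> I = I
ψ | ((φ & ψ) -> ψ) = I | I = I
They differ because Strong Kleene logic and Weak Kleene logic treat I differently under the binary connectives.

⊤; I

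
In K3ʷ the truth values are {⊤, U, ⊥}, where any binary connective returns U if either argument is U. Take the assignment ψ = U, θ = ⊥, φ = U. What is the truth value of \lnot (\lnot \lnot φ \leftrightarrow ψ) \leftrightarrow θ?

\lnot φ = \lnot U = U
\lnot \lnot φ = \lnot U = U
\lnot \lnot φ \leftrightarrow ψ = U \leftrightarrow U = U
\lnot (\lnot \lnot φ \leftrightarrow ψ) = \lnot U = U
\lnot (\lnot \lnot φ \leftrightarrow ψ) \leftrightarrow θ = U \leftrightarrow ⊥ = U

U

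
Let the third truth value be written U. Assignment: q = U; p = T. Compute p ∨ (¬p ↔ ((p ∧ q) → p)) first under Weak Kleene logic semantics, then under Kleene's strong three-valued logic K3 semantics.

In Weak Kleene logic: ¬p = ¬T = F
p ∧ q = T ∧ U = U
(p ∧ q) → p = U → T = U
¬p ↔ ((p ∧ q) → p) = F ↔ U = U
p ∨ (¬p ↔ ((p ∧ q) → p)) = T ∨ U = U
In Kleene's strong three-valued logic K3: ¬p = ¬T = F
p ∧ q = T ∧ U = U
(p ∧ q) → p = U → T = T  [¬U ∨ T]
¬p ↔ ((p ∧ q) → p) = F ↔ T = F
p ∨ (¬p ↔ ((p ∧ q) → p)) = T ∨ F = T
They differ because Weak Kleene logic and Kleene's strong three-valued logic K3 treat U differently under the binary connectives.

U; T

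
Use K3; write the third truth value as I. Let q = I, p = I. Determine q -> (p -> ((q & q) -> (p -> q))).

I

q & q = I & I = I
p -> q = I -> I = I  [~I | I]
(q & q) -> (p -> q) = I -> I = I
p -> ((q & q) -> (p -> q)) = I -> I = I
q -> (p -> ((q & q) -> (p -> q))) = I -> I = I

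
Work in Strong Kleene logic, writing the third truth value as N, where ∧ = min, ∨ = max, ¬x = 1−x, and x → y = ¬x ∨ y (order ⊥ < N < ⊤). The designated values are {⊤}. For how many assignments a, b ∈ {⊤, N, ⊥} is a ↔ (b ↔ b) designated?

2

Designated under: (a=⊤, b=⊤); (a=⊤, b=⊥).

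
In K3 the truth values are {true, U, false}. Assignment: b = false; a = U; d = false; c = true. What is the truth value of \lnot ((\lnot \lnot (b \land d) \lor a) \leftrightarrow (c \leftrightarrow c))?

b \land d = false \land false = false
\lnot (b \land d) = \lnot false = true
\lnot \lnot (b \land d) = \lnot true = false
\lnot \lnot (b \land d) \lor a = false \lor U = U
c \leftrightarrow c = true \leftrightarrow true = true
(\lnot \lnot (b \land d) \lor a) \leftrightarrow (c \leftrightarrow c) = U \leftrightarrow true = U
\lnot ((\lnot \lnot (b \land d) \lor a) \leftrightarrow (c \leftrightarrow c)) = \lnot U = U

U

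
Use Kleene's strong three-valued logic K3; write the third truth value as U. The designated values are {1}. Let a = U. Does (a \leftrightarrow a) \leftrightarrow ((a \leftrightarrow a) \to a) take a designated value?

a \leftrightarrow a = U \leftrightarrow U = U
a \leftrightarrow a = U \leftrightarrow U = U
(a \leftrightarrow a) \to a = U \to U = U  [\lnot U \lor U]
(a \leftrightarrow a) \leftrightarrow ((a \leftrightarrow a) \to a) = U \leftrightarrow U = U
U ∉ {1}.

No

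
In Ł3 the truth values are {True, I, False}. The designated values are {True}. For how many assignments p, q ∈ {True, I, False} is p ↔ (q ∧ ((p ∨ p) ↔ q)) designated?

Of the 9 assignments, 5 give a value in {True}.

5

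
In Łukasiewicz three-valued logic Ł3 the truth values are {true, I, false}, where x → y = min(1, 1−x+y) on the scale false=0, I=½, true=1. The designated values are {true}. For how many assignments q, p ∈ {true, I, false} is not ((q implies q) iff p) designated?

3

Designated under: (q=true, p=false); (q=I, p=false); (q=false, p=false).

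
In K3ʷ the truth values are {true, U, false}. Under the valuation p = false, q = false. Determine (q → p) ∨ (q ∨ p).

q → p = false → false = true
q ∨ p = false ∨ false = false
(q → p) ∨ (q ∨ p) = true ∨ false = true

true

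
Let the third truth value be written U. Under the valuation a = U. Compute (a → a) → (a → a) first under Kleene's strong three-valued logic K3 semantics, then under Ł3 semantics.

U; T

In Kleene's strong three-valued logic K3: a → a = U → U = U  [¬U ∨ U]
a → a = U → U = U
(a → a) → (a → a) = U → U = U
In Ł3: a → a = U → U = T  [min(1, 1−½+½)]
a → a = U → U = T
(a → a) → (a → a) = T → T = T
They differ because Kleene's strong three-valued logic K3 and Ł3 treat U differently under implication.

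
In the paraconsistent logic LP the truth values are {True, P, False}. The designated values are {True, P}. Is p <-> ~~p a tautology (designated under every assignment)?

Yes

Every assignment of p over {True, P, False} gives a value in {True, P}.
In particular, with p=P: p <-> ~~p = P.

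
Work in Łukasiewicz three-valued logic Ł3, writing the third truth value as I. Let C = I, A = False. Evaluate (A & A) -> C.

A & A = False & False = False
(A & A) -> C = False -> I = True  [min(1, 1−0+½)]

True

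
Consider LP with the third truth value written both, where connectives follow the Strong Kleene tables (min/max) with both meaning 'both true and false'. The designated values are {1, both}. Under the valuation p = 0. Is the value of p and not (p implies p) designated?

p implies p = 0 implies 0 = 1
not (p implies p) = not 1 = 0
p and not (p implies p) = 0 and 0 = 0
0 ∉ {1, both}.

No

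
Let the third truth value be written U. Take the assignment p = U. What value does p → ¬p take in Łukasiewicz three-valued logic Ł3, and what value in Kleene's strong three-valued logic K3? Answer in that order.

True; U

In Łukasiewicz three-valued logic Ł3: ¬p = ¬U = U
p → ¬p = U → U = True  [min(1, 1−½+½)]
In Kleene's strong three-valued logic K3: ¬p = ¬U = U
p → ¬p = U → U = U  [¬U ∨ U]
They differ because Łukasiewicz three-valued logic Ł3 and Kleene's strong three-valued logic K3 treat U differently under implication.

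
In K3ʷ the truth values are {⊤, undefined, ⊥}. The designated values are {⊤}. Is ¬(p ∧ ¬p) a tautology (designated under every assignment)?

No

Countermodel: p=undefined gives undefined, which is not designated.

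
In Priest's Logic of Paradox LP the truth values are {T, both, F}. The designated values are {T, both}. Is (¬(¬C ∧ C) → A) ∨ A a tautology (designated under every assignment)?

No

Countermodel: C=T, A=F gives F, which is not designated.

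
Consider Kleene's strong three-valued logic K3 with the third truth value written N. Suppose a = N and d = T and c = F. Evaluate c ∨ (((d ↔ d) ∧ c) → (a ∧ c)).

d ↔ d = T ↔ T = T
(d ↔ d) ∧ c = T ∧ F = F
a ∧ c = N ∧ F = F
((d ↔ d) ∧ c) → (a ∧ c) = F → F = T
c ∨ (((d ↔ d) ∧ c) → (a ∧ c)) = F ∨ T = T

T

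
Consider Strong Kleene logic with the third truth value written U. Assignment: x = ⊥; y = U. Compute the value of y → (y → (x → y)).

⊤

x → y = ⊥ → U = ⊤
y → (x → y) = U → ⊤ = ⊤
y → (y → (x → y)) = U → ⊤ = ⊤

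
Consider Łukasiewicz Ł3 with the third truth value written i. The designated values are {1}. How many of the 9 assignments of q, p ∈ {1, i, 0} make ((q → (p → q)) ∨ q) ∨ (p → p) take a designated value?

9

Of the 9 assignments, 9 give a value in {1}.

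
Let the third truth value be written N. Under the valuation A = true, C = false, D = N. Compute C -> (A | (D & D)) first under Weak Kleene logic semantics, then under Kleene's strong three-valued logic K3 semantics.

In Weak Kleene logic: D & D = N & N = N
A | (D & D) = true | N = N
C -> (A | (D & D)) = false -> N = N
In Kleene's strong three-valued logic K3: D & D = N & N = N
A | (D & D) = true | N = true
C -> (A | (D & D)) = false -> true = true
They differ because Weak Kleene logic and Kleene's strong three-valued logic K3 treat N differently under the binary connectives.

N; true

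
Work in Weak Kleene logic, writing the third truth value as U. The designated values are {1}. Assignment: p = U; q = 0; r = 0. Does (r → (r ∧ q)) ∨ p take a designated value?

r ∧ q = 0 ∧ 0 = 0
r → (r ∧ q) = 0 → 0 = 1
(r → (r ∧ q)) ∨ p = 1 ∨ U = U
U ∉ {1}.

No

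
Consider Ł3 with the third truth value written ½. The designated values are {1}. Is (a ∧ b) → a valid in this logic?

Every assignment of a, b over {1, ½, 0} gives a value in {1}.
In particular, with a=½, b=½: (a ∧ b) → a = 1.

Yes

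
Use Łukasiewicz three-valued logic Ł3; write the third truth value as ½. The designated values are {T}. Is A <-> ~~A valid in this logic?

Yes

Every assignment of A over {T, ½, F} gives a value in {T}.
In particular, with A=½: A <-> ~~A = T.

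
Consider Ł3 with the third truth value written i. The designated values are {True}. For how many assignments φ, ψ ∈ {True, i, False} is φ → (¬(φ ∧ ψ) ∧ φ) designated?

7

Of the 9 assignments, 7 give a value in {True}.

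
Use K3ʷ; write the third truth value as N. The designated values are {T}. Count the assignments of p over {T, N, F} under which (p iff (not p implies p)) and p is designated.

1

p=T: T ✓
p=N: N ·
p=F: F ·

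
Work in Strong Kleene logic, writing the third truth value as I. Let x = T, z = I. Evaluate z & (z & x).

I

z & x = I & T = I
z & (z & x) = I & I = I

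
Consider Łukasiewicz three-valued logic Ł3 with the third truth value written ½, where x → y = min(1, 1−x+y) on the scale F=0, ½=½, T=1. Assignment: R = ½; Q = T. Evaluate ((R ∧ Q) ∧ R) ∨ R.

R ∧ Q = ½ ∧ T = ½
(R ∧ Q) ∧ R = ½ ∧ ½ = ½
((R ∧ Q) ∧ R) ∨ R = ½ ∨ ½ = ½

½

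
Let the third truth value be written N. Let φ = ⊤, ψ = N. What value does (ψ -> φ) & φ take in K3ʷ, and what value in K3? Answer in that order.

In K3ʷ: ψ -> φ = N -> ⊤ = N  [any arg is the third value ⇒ result is the third value]
(ψ -> φ) & φ = N & ⊤ = N
In K3: ψ -> φ = N -> ⊤ = ⊤
(ψ -> φ) & φ = ⊤ & ⊤ = ⊤
They differ because K3ʷ and K3 treat N differently under the binary connectives.

N; ⊤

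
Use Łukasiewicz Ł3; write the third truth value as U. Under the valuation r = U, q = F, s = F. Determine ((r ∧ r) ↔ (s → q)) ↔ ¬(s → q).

r ∧ r = U ∧ U = U
s → q = F → F = T
(r ∧ r) ↔ (s → q) = U ↔ T = U  [1 − |½−1|]
s → q = F → F = T
¬(s → q) = ¬T = F
((r ∧ r) ↔ (s → q)) ↔ ¬(s → q) = U ↔ F = U

U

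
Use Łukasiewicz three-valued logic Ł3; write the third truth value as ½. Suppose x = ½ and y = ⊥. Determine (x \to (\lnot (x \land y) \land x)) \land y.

⊥

x \land y = ½ \land ⊥ = ⊥
\lnot (x \land y) = \lnot ⊥ = ⊤
\lnot (x \land y) \land x = ⊤ \land ½ = ½
x \to (\lnot (x \land y) \land x) = ½ \to ½ = ⊤  [min(1, 1−½+½)]
(x \to (\lnot (x \land y) \land x)) \land y = ⊤ \land ⊥ = ⊥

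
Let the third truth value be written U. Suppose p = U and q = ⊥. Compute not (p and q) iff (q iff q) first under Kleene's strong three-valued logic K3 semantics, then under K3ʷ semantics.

In Kleene's strong three-valued logic K3: p and q = U and ⊥ = ⊥
not (p and q) = not ⊥ = ⊤
q iff q = ⊥ iff ⊥ = ⊤
not (p and q) iff (q iff q) = ⊤ iff ⊤ = ⊤
In K3ʷ: p and q = U and ⊥ = U
not (p and q) = not U = U
q iff q = ⊥ iff ⊥ = ⊤
not (p and q) iff (q iff q) = U iff ⊤ = U
They differ because Kleene's strong three-valued logic K3 and K3ʷ treat U differently under the binary connectives.

⊤; U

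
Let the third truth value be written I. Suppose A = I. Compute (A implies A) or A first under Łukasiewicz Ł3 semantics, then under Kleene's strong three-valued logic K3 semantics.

In Łukasiewicz Ł3: A implies A = I implies I = 1
(A implies A) or A = 1 or I = 1
In Kleene's strong three-valued logic K3: A implies A = I implies I = I  [not I or I]
(A implies A) or A = I or I = I
They differ because Łukasiewicz Ł3 and Kleene's strong three-valued logic K3 treat I differently under implication.

1; I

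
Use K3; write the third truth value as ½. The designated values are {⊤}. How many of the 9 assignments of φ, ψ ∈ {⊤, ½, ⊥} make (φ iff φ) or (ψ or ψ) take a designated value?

7

Of the 9 assignments, 7 give a value in {⊤}.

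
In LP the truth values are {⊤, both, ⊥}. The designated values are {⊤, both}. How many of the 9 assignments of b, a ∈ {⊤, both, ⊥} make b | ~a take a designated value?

8

Of the 9 assignments, 8 give a value in {⊤, both}.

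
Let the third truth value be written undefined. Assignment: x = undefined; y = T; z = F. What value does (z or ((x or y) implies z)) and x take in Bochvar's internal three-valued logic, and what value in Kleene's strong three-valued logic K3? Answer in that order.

In Bochvar's internal three-valued logic: x or y = undefined or T = undefined
(x or y) implies z = undefined implies F = undefined  [any arg is the third value ⇒ result is the third value]
z or ((x or y) implies z) = F or undefined = undefined
(z or ((x or y) implies z)) and x = undefined and undefined = undefined
In Kleene's strong three-valued logic K3: x or y = undefined or T = T
(x or y) implies z = T implies F = F
z or ((x or y) implies z) = F or F = F
(z or ((x or y) implies z)) and x = F and undefined = F
They differ because Bochvar's internal three-valued logic and Kleene's strong three-valued logic K3 treat undefined differently under the binary connectives.

undefined; F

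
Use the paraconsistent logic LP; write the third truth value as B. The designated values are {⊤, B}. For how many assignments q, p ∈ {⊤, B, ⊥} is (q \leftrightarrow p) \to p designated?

8

Of the 9 assignments, 8 give a value in {⊤, B}.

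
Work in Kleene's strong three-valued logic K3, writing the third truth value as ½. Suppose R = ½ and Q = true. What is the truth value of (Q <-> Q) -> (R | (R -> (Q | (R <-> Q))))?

Q <-> Q = true <-> true = true
R <-> Q = ½ <-> true = ½
Q | (R <-> Q) = true | ½ = true
R -> (Q | (R <-> Q)) = ½ -> true = true  [~½ | true]
R | (R -> (Q | (R <-> Q))) = ½ | true = true
(Q <-> Q) -> (R | (R -> (Q | (R <-> Q)))) = true -> true = true

true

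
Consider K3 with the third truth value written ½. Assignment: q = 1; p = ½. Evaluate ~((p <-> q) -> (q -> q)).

p <-> q = ½ <-> 1 = ½
q -> q = 1 -> 1 = 1
(p <-> q) -> (q -> q) = ½ -> 1 = 1  [~½ | 1]
~((p <-> q) -> (q -> q)) = ~1 = 0

0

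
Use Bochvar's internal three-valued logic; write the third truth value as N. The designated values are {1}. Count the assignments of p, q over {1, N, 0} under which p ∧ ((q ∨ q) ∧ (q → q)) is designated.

Designated under: (p=1, q=1).

1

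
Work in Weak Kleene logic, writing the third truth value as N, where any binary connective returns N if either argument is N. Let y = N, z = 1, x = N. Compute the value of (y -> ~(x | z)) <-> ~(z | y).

N

x | z = N | 1 = N
~(x | z) = ~N = N
y -> ~(x | z) = N -> N = N  [any arg is the third value ⇒ result is the third value]
z | y = 1 | N = N
~(z | y) = ~N = N
(y -> ~(x | z)) <-> ~(z | y) = N <-> N = N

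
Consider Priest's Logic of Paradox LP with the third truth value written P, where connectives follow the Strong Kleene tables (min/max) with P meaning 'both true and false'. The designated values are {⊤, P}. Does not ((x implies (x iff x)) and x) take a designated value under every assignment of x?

Countermodel: x=⊤ gives ⊥, which is not designated.

No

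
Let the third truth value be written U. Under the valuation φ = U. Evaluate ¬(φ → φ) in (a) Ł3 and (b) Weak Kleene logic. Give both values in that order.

0; U

In Ł3: φ → φ = U → U = 1  [min(1, 1−½+½)]
¬(φ → φ) = ¬1 = 0
In Weak Kleene logic: φ → φ = U → U = U
¬(φ → φ) = ¬U = U
They differ because Ł3 and Weak Kleene logic treat U differently under the binary connectives.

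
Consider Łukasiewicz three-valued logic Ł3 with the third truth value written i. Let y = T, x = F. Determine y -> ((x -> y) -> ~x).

x -> y = F -> T = T
~x = ~F = T
(x -> y) -> ~x = T -> T = T
y -> ((x -> y) -> ~x) = T -> T = T

T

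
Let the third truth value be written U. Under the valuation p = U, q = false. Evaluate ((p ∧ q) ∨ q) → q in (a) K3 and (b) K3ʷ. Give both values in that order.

true; U

In K3: p ∧ q = U ∧ false = false
(p ∧ q) ∨ q = false ∨ false = false
((p ∧ q) ∨ q) → q = false → false = true
In K3ʷ: p ∧ q = U ∧ false = U
(p ∧ q) ∨ q = U ∨ false = U
((p ∧ q) ∨ q) → q = U → false = U
They differ because K3 and K3ʷ treat U differently under the binary connectives.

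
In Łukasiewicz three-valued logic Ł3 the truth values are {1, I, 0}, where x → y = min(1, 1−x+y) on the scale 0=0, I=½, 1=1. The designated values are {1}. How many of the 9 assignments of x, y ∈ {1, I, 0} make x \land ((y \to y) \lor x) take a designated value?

3

Designated under: (x=1, y=1); (x=1, y=I); (x=1, y=0).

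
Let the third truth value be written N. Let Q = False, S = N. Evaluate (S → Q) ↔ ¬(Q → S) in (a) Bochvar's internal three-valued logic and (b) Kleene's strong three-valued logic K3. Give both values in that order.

In Bochvar's internal three-valued logic: S → Q = N → False = N  [any arg is the third value ⇒ result is the third value]
Q → S = False → N = N
¬(Q → S) = ¬N = N
(S → Q) ↔ ¬(Q → S) = N ↔ N = N
In Kleene's strong three-valued logic K3: S → Q = N → False = N  [¬N ∨ False]
Q → S = False → N = True
¬(Q → S) = ¬True = False
(S → Q) ↔ ¬(Q → S) = N ↔ False = N

N; N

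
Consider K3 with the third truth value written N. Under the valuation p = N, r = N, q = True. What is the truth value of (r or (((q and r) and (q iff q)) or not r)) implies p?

N

q and r = True and N = N
q iff q = True iff True = True
(q and r) and (q iff q) = N and True = N
not r = not N = N
((q and r) and (q iff q)) or not r = N or N = N
r or (((q and r) and (q iff q)) or not r) = N or N = N
(r or (((q and r) and (q iff q)) or not r)) implies p = N implies N = N  [not N or N]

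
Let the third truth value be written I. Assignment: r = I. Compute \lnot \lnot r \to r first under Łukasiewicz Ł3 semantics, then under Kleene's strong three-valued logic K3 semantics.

In Łukasiewicz Ł3: \lnot r = \lnot I = I
\lnot \lnot r = \lnot I = I
\lnot \lnot r \to r = I \to I = ⊤
In Kleene's strong three-valued logic K3: \lnot r = \lnot I = I
\lnot \lnot r = \lnot I = I
\lnot \lnot r \to r = I \to I = I  [\lnot I \lor I]
They differ because Łukasiewicz Ł3 and Kleene's strong three-valued logic K3 treat I differently under implication.

⊤; I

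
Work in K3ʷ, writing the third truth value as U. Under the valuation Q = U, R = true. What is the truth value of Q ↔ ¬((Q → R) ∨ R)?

U

Q → R = U → true = U
(Q → R) ∨ R = U ∨ true = U
¬((Q → R) ∨ R) = ¬U = U
Q ↔ ¬((Q → R) ∨ R) = U ↔ U = U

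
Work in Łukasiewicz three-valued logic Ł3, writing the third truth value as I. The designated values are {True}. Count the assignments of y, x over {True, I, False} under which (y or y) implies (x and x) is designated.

Of the 9 assignments, 6 give a value in {True}.

6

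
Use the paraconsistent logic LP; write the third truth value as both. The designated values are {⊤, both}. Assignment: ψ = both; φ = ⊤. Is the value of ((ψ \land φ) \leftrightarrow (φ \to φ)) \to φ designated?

ψ \land φ = both \land ⊤ = both
φ \to φ = ⊤ \to ⊤ = ⊤
(ψ \land φ) \leftrightarrow (φ \to φ) = both \leftrightarrow ⊤ = both
((ψ \land φ) \leftrightarrow (φ \to φ)) \to φ = both \to ⊤ = ⊤  [\lnot both \lor ⊤]
⊤ ∈ {⊤, both}.

Yes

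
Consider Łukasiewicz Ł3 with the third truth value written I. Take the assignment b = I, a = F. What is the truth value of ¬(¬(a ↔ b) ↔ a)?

I

a ↔ b = F ↔ I = I  [1 − |0−½|]
¬(a ↔ b) = ¬I = I
¬(a ↔ b) ↔ a = I ↔ F = I
¬(¬(a ↔ b) ↔ a) = ¬I = I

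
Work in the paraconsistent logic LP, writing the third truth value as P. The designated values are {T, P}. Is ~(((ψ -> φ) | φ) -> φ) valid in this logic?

Countermodel: ψ=T, φ=T gives F, which is not designated.

No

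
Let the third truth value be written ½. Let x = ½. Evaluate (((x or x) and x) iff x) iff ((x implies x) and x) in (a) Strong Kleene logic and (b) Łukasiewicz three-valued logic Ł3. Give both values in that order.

½; ½

In Strong Kleene logic: x or x = ½ or ½ = ½
(x or x) and x = ½ and ½ = ½
((x or x) and x) iff x = ½ iff ½ = ½
x implies x = ½ implies ½ = ½  [not ½ or ½]
(x implies x) and x = ½ and ½ = ½
(((x or x) and x) iff x) iff ((x implies x) and x) = ½ iff ½ = ½
In Łukasiewicz three-valued logic Ł3: x or x = ½ or ½ = ½
(x or x) and x = ½ and ½ = ½
((x or x) and x) iff x = ½ iff ½ = true  [1 − |½−½|]
x implies x = ½ implies ½ = true
(x implies x) and x = true and ½ = ½
(((x or x) and x) iff x) iff ((x implies x) and x) = true iff ½ = ½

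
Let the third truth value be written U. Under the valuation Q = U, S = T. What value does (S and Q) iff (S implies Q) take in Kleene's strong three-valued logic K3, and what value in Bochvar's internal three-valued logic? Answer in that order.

U; U

In Kleene's strong three-valued logic K3: S and Q = T and U = U
S implies Q = T implies U = U  [not T or U]
(S and Q) iff (S implies Q) = U iff U = U
In Bochvar's internal three-valued logic: S and Q = T and U = U
S implies Q = T implies U = U  [any arg is the third value ⇒ result is the third value]
(S and Q) iff (S implies Q) = U iff U = U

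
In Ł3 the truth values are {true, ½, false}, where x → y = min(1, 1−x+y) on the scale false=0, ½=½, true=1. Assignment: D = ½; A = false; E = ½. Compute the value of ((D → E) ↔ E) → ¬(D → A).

true

D → E = ½ → ½ = true  [min(1, 1−½+½)]
(D → E) ↔ E = true ↔ ½ = ½
D → A = ½ → false = ½
¬(D → A) = ¬½ = ½
((D → E) ↔ E) → ¬(D → A) = ½ → ½ = true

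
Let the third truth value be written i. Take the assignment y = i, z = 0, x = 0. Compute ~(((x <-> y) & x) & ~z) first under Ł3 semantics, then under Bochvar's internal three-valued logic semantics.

In Ł3: x <-> y = 0 <-> i = i  [1 − |0−½|]
(x <-> y) & x = i & 0 = 0
~z = ~0 = 1
((x <-> y) & x) & ~z = 0 & 1 = 0
~(((x <-> y) & x) & ~z) = ~0 = 1
In Bochvar's internal three-valued logic: x <-> y = 0 <-> i = i
(x <-> y) & x = i & 0 = i
~z = ~0 = 1
((x <-> y) & x) & ~z = i & 1 = i
~(((x <-> y) & x) & ~z) = ~i = i
They differ because Ł3 and Bochvar's internal three-valued logic treat i differently under the binary connectives.

1; i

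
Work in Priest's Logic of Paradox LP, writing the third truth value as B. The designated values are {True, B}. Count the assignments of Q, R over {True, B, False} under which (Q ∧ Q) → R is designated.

Of the 9 assignments, 8 give a value in {True, B}.

8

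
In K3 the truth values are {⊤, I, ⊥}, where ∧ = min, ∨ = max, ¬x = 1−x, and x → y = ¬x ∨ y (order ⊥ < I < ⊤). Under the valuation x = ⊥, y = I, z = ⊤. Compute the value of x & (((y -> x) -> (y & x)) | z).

y -> x = I -> ⊥ = I
y & x = I & ⊥ = ⊥
(y -> x) -> (y & x) = I -> ⊥ = I
((y -> x) -> (y & x)) | z = I | ⊤ = ⊤
x & (((y -> x) -> (y & x)) | z) = ⊥ & ⊤ = ⊥

⊥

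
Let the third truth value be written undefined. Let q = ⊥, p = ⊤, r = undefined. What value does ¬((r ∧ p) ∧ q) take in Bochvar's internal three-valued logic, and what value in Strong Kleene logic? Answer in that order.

In Bochvar's internal three-valued logic: r ∧ p = undefined ∧ ⊤ = undefined
(r ∧ p) ∧ q = undefined ∧ ⊥ = undefined
¬((r ∧ p) ∧ q) = ¬undefined = undefined
In Strong Kleene logic: r ∧ p = undefined ∧ ⊤ = undefined
(r ∧ p) ∧ q = undefined ∧ ⊥ = ⊥
¬((r ∧ p) ∧ q) = ¬⊥ = ⊤
They differ because Bochvar's internal three-valued logic and Strong Kleene logic treat undefined differently under the binary connectives.

undefined; ⊤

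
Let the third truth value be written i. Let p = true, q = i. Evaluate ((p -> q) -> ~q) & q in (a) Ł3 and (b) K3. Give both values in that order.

In Ł3: p -> q = true -> i = i  [min(1, 1−1+½)]
~q = ~i = i
(p -> q) -> ~q = i -> i = true
((p -> q) -> ~q) & q = true & i = i
In K3: p -> q = true -> i = i
~q = ~i = i
(p -> q) -> ~q = i -> i = i
((p -> q) -> ~q) & q = i & i = i

i; i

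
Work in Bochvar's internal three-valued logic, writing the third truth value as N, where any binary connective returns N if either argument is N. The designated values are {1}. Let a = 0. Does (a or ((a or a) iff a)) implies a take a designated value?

a or a = 0 or 0 = 0
(a or a) iff a = 0 iff 0 = 1
a or ((a or a) iff a) = 0 or 1 = 1
(a or ((a or a) iff a)) implies a = 1 implies 0 = 0
0 ∉ {1}.

No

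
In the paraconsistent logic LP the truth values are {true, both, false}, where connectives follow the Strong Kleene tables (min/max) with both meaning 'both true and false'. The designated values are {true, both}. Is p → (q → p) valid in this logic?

Yes

Every assignment of p, q over {true, both, false} gives a value in {true, both}.
In particular, with p=both, q=both: p → (q → p) = both.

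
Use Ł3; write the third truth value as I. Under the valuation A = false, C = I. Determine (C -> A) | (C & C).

I

C -> A = I -> false = I  [min(1, 1−½+0)]
C & C = I & I = I
(C -> A) | (C & C) = I | I = I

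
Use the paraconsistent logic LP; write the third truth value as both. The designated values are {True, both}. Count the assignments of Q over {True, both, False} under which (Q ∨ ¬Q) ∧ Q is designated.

Q=True: True ✓
Q=both: both ✓
Q=False: False ·

2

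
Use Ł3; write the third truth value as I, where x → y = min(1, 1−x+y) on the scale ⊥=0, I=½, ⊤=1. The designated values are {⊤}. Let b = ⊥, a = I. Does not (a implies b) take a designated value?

a implies b = I implies ⊥ = I  [min(1, 1−½+0)]
not (a implies b) = not I = I
I ∉ {⊤}.

No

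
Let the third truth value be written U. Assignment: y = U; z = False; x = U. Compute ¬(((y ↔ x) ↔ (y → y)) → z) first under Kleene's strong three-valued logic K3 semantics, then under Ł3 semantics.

In Kleene's strong three-valued logic K3: y ↔ x = U ↔ U = U
y → y = U → U = U
(y ↔ x) ↔ (y → y) = U ↔ U = U
((y ↔ x) ↔ (y → y)) → z = U → False = U
¬(((y ↔ x) ↔ (y → y)) → z) = ¬U = U
In Ł3: y ↔ x = U ↔ U = True
y → y = U → U = True
(y ↔ x) ↔ (y → y) = True ↔ True = True
((y ↔ x) ↔ (y → y)) → z = True → False = False
¬(((y ↔ x) ↔ (y → y)) → z) = ¬False = True
They differ because Kleene's strong three-valued logic K3 and Ł3 treat U differently under implication.

U; True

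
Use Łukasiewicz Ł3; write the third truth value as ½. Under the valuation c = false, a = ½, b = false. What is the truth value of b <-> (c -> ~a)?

false

~a = ~½ = ½
c -> ~a = false -> ½ = true  [min(1, 1−0+½)]
b <-> (c -> ~a) = false <-> true = false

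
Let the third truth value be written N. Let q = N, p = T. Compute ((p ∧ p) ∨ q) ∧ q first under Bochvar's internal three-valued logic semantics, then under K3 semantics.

In Bochvar's internal three-valued logic: p ∧ p = T ∧ T = T
(p ∧ p) ∨ q = T ∨ N = N
((p ∧ p) ∨ q) ∧ q = N ∧ N = N
In K3: p ∧ p = T ∧ T = T
(p ∧ p) ∨ q = T ∨ N = T
((p ∧ p) ∨ q) ∧ q = T ∧ N = N

N; N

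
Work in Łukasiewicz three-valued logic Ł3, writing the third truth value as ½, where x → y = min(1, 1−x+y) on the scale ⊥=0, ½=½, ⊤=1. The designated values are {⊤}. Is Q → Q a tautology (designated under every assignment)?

Yes

Every assignment of Q over {⊤, ½, ⊥} gives a value in {⊤}.
In particular, with Q=½: Q → Q = ⊤.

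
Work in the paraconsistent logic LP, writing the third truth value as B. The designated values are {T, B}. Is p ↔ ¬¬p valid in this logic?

Every assignment of p over {T, B, F} gives a value in {T, B}.
In particular, with p=B: p ↔ ¬¬p = B.

Yes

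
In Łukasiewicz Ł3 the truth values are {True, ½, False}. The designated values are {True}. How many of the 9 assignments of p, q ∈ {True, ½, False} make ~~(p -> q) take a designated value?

Of the 9 assignments, 6 give a value in {True}.

6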